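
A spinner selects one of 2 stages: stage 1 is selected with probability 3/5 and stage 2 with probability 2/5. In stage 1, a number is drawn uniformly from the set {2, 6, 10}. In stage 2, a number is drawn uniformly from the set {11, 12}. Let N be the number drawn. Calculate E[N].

41/5

E[N | stage 1] = (2+6+10)/3 = 6.
E[N | stage 2] = (11+12)/2 = 23/2.
By the law of total expectation,
E[N] = (3/5)·(6) + (2/5)·(23/2) = 41/5.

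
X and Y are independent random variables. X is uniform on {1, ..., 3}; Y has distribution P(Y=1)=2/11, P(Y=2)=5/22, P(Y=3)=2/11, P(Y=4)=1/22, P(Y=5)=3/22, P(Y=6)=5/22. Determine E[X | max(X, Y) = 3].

P(max(X, Y) = 3) = 7/22.
Summing X·P(x,y) over outcomes with max(X, Y) = 3 gives 17/22.
E[X | max(X, Y) = 3] = (17/22) / (7/22) = 17/7.

17/7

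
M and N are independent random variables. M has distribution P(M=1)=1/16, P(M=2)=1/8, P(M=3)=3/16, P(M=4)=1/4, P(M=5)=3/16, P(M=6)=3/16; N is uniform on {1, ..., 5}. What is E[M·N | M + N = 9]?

P(M + N = 9) = 1/8.
Summing MN·P(x,y) over outcomes with M + N = 9 gives 97/40.
E[M·N | M + N = 9] = (97/40) / (1/8) = 97/5.

97/5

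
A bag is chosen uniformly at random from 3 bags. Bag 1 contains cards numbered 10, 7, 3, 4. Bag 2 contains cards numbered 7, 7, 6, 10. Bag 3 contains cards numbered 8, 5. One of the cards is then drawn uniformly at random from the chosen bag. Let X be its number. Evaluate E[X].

20/3

E[X | bag 1] = (10+7+3+4)/4 = 6.
E[X | bag 2] = (7+7+6+10)/4 = 15/2.
E[X | bag 3] = (8+5)/2 = 13/2.
E[X] = (1/3)·(6) + (1/3)·(15/2) + (1/3)·(13/2) = 20/3.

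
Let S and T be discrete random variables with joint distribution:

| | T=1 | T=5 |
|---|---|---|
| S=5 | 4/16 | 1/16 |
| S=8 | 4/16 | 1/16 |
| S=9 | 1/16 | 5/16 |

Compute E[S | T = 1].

P(T = 1) = 9/16.
Σ S·P over the event = 5·(4/16) + 8·(4/16) + 9·(1/16) = 61/16.
E[S | T = 1] = (61/16) / (9/16) = 61/9.

61/9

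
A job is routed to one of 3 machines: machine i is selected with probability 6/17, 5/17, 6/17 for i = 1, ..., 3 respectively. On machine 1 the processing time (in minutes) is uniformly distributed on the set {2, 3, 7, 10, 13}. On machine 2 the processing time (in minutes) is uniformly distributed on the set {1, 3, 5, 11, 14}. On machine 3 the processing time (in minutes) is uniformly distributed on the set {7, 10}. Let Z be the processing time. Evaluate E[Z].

127/17

E[Z | machine 1] = (2+3+7+10+13)/5 = 7.
E[Z | machine 2] = (1+3+5+11+14)/5 = 34/5.
E[Z | machine 3] = (7+10)/2 = 17/2.
By the law of total expectation,
E[Z] = (6/17)·(7) + (5/17)·(34/5) + (6/17)·(17/2) = 127/17.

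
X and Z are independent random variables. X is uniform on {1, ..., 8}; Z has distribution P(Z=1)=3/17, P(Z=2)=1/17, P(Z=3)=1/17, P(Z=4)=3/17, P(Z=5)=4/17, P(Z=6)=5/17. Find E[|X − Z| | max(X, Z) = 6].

107/42

P(max(X, Z) = 6) = 21/68.
Summing |X−Z|·P(x,y) over outcomes with max(X, Z) = 6 gives 107/136.
E[|X − Z| | max(X, Z) = 6] = (107/136) / (21/68) = 107/42.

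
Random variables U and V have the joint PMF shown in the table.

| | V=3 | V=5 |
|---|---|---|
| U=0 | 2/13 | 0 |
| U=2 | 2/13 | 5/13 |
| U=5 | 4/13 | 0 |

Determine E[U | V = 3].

3

P(V = 3) = 8/13.
Σ U·P over the event = 0·(2/13) + 2·(2/13) + 5·(4/13) = 24/13.
E[U | V = 3] = (24/13) / (8/13) = 3.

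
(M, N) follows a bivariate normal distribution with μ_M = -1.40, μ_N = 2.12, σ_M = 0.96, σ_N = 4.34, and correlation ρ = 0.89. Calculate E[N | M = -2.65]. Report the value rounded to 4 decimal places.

-2.9094

For a bivariate normal, E[N | M=x] = μ_N + ρ·(σ_N/σ_M)·(x − μ_M).
E[N | M=-2.65] = 2.12 + (0.89)·(4.34/0.96)·(-2.65 − (-1.40)) = 2.12 + (4.0235)·(-1.25) = -2.9094.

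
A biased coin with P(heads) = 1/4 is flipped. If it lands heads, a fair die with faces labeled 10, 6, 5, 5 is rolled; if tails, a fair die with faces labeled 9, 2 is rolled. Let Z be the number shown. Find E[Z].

23/4

E[Z | heads] = (10+6+5+5)/4 = 13/2.
E[Z | tails] = (9+2)/2 = 11/2.
E[Z] = (1/4)·(13/2) + (3/4)·(11/2) = 23/4.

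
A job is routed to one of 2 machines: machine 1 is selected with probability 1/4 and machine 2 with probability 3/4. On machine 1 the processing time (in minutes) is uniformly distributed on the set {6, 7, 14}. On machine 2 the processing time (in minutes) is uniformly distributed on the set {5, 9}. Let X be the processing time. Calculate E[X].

E[X | machine 1] = (6+7+14)/3 = 9.
E[X | machine 2] = (5+9)/2 = 7.
E[X] = (1/4)·(9) + (3/4)·(7) = 15/2.

15/2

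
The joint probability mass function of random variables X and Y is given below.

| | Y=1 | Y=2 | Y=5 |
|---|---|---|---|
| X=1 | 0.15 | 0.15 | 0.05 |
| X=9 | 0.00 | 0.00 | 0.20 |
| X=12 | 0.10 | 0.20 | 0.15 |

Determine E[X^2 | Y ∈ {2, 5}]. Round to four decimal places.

89.0667

P(Y ∈ {2, 5}) = 0.75.
Σ X^2·P over the event = 1·(0.15) + 1·(0.05) + 81·(0.20) + 144·(0.20) + 144·(0.15) = 66.80.
E[X^2 | Y ∈ {2, 5}] = (66.80) / (0.75) = 89.0667.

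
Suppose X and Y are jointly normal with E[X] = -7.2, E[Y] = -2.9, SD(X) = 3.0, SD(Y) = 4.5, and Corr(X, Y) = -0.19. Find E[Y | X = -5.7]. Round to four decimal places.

E[Y | X=x] = μ_Y + ρ(σ_Y/σ_X)(x − μ_X) for jointly normal variables.
E[Y | X=-5.7] = -2.9 + (-0.19)·(4.5/3.0)·(-5.7 − (-7.2)) = -2.9 + (-0.285)·(1.5) = -3.3275.

-3.3275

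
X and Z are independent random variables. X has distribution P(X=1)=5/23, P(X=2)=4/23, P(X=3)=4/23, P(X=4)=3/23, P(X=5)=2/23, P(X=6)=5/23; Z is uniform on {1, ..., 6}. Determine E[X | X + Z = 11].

40/7

P(X + Z = 11) = 7/138.
Summing X·P(x,y) over outcomes with X + Z = 11 gives 20/69.
E[X | X + Z = 11] = (20/69) / (7/138) = 40/7.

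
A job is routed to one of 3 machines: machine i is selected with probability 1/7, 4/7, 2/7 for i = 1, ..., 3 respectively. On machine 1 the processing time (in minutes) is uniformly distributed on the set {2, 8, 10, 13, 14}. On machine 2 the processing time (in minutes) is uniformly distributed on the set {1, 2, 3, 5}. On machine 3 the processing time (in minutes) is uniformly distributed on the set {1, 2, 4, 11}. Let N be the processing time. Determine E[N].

E[N | machine 1] = (2+8+10+13+14)/5 = 47/5.
E[N | machine 2] = (1+2+3+5)/4 = 11/4.
E[N | machine 3] = (1+2+4+11)/4 = 9/2.
E[N] = (1/7)·(47/5) + (4/7)·(11/4) + (2/7)·(9/2) = 21/5.

21/5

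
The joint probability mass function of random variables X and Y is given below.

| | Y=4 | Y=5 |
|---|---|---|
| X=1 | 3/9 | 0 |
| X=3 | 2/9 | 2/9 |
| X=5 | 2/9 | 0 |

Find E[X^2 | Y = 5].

P(Y = 5) = 2/9.
Σ X^2·P over the event = 9·(2/9) = 2.
E[X^2 | Y = 5] = (2) / (2/9) = 9.

9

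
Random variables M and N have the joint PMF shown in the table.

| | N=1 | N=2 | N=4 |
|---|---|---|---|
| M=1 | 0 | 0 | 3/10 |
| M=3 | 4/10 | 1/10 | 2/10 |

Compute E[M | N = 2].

P(N = 2) = 1/10.
Σ M·P over the event = 3·(1/10) = 3/10.
E[M | N = 2] = (3/10) / (1/10) = 3.

3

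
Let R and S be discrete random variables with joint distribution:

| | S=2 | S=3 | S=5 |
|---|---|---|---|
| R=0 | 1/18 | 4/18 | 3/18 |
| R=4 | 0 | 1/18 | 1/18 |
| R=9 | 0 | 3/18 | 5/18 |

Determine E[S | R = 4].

P(R = 4) = 1/9.
Σ S·P over the event = 3·(1/18) + 5·(1/18) = 4/9.
E[S | R = 4] = (4/9) / (1/9) = 4.

4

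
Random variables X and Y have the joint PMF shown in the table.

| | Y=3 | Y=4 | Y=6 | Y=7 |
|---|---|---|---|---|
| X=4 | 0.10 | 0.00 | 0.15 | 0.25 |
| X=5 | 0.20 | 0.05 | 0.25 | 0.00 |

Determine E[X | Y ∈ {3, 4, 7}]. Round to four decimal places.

P(Y ∈ {3, 4, 7}) = 0.60.
Σ X·P over the event = 4·(0.10) + 4·(0.25) + 5·(0.20) + 5·(0.05) = 2.65.
E[X | Y ∈ {3, 4, 7}] = (2.65) / (0.60) = 4.4167.

4.4167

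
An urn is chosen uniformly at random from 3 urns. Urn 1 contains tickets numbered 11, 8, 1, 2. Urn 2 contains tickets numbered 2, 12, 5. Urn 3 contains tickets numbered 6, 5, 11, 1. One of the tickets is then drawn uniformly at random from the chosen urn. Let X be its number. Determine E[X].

E[X | urn 1] = (11+8+1+2)/4 = 11/2.
E[X | urn 2] = (2+12+5)/3 = 19/3.
E[X | urn 3] = (6+5+11+1)/4 = 23/4.
E[X] = (1/3)·(11/2) + (1/3)·(19/3) + (1/3)·(23/4) = 211/36.

211/36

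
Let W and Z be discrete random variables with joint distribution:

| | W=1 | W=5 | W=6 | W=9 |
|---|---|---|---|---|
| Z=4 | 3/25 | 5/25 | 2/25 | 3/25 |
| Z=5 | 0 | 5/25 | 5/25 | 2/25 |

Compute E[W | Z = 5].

P(Z = 5) = 12/25.
Σ W·P over the event = 5·(5/25) + 6·(5/25) + 9·(2/25) = 73/25.
E[W | Z = 5] = (73/25) / (12/25) = 73/12.

73/12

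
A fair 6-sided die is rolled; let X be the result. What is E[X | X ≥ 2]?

4

Given X ≥ 2, X is equally likely to be any of {2, 3, 4, 5, 6}.
E[X | X ≥ 2] = (2 + 3 + 4 + 5 + 6) / 5 = 4.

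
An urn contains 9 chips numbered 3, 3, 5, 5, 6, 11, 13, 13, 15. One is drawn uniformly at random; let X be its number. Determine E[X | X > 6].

P(X > 6) = 4/9.
Σ over the event: 11·1/9 + 13·2/9 + 15·1/9 = 52/9.
E[X | X > 6] = (52/9) / (4/9) = 13.

13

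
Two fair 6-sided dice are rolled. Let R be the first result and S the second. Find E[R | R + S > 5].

P(R + S > 5) = 13/18.
Summing R·P(x,y) over outcomes with R + S > 5 gives 53/18.
E[R | R + S > 5] = (53/18) / (13/18) = 53/13.

53/13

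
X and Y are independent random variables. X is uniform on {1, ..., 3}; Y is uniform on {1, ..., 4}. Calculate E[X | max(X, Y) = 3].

P(max(X, Y) = 3) = 5/12.
Summing X·P(x,y) over outcomes with max(X, Y) = 3 gives 1.
E[X | max(X, Y) = 3] = (1) / (5/12) = 12/5.

12/5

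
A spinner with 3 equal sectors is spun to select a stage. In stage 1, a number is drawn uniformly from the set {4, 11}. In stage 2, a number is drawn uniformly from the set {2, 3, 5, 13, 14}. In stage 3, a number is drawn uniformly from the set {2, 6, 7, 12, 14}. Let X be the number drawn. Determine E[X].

77/10

E[X | stage 1] = (4+11)/2 = 15/2.
E[X | stage 2] = (2+3+5+13+14)/5 = 37/5.
E[X | stage 3] = (2+6+7+12+14)/5 = 41/5.
By the law of total expectation,
E[X] = (1/3)·(15/2) + (1/3)·(37/5) + (1/3)·(41/5) = 77/10.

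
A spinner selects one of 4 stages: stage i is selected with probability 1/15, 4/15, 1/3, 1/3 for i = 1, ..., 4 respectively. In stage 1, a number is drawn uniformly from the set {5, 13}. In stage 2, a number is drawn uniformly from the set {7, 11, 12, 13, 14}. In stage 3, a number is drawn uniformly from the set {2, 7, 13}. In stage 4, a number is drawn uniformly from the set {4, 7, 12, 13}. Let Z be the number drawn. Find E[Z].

2044/225

E[Z | stage 1] = (5+13)/2 = 9.
E[Z | stage 2] = (7+11+12+13+14)/5 = 57/5.
E[Z | stage 3] = (2+7+13)/3 = 22/3.
E[Z | stage 4] = (4+7+12+13)/4 = 9.
E[Z] = (1/15)·(9) + (4/15)·(57/5) + (1/3)·(22/3) + (1/3)·(9) = 2044/225.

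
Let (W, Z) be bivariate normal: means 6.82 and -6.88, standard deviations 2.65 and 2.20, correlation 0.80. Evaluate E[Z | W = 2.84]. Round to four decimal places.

The regression of Z on W has slope ρ·σ_Z/σ_W and passes through (μ_W, μ_Z).
E[Z | W=2.84] = -6.88 + (0.80)·(2.20/2.65)·(2.84 − (6.82)) = -6.88 + (0.66415)·(-3.98) = -9.5233.

-9.5233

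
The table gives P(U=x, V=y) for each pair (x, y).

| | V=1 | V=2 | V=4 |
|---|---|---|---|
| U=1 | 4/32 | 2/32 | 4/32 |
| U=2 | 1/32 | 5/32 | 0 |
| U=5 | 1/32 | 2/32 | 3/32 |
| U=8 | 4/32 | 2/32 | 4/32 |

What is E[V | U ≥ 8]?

P(U ≥ 8) = 5/16.
Σ V·P over the event = 1·(4/32) + 2·(2/32) + 4·(4/32) = 3/4.
E[V | U ≥ 8] = (3/4) / (5/16) = 12/5.

12/5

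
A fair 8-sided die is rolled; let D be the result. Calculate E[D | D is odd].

Given D is odd, D is equally likely to be any of {1, 3, 5, 7}.
E[D | D is odd] = (1 + 3 + 5 + 7) / 4 = 4.

4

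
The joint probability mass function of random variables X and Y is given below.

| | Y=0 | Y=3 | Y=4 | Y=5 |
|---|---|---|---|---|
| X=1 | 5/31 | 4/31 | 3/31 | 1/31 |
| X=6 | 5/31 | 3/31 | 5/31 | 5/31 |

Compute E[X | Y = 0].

7/2

P(Y = 0) = 10/31.
Σ X·P over the event = 1·(5/31) + 6·(5/31) = 35/31.
E[X | Y = 0] = (35/31) / (10/31) = 7/2.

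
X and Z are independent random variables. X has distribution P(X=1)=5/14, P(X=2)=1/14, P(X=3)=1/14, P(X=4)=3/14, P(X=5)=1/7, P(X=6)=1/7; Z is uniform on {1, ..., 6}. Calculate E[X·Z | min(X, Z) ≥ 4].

P(min(X, Z) ≥ 4) = 1/4.
Summing XZ·P(x,y) over outcomes with min(X, Z) ≥ 4 gives 85/14.
E[X·Z | min(X, Z) ≥ 4] = (85/14) / (1/4) = 170/7.

170/7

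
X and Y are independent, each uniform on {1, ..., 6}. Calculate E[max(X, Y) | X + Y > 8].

Outcomes with X + Y > 8: (3,6), (4,5), (4,6), (5,4), (5,5), (5,6), (6,3), (6,4), (6,5), (6,6), each with probability 1/36.
E[max(X, Y) | X + Y > 8] = (6 + 5 + 6 + 5 + 5 + 6 + 6 + 6 + 6 + 6) / 10 = 57/10.

57/10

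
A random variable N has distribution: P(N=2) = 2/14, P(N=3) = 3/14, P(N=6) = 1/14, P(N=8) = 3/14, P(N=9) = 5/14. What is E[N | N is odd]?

P(N is odd) = 4/7.
Σ over the event: 3·3/14 + 9·5/14 = 27/7.
E[N | N is odd] = (27/7) / (4/7) = 27/4.

27/4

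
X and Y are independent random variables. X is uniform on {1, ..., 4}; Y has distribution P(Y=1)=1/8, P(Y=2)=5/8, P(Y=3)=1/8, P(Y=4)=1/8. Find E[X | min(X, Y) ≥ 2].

P(min(X, Y) ≥ 2) = 21/32.
Summing X·P(x,y) over outcomes with min(X, Y) ≥ 2 gives 63/32.
E[X | min(X, Y) ≥ 2] = (63/32) / (21/32) = 3.

3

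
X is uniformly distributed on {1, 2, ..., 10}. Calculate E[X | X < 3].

Given X < 3, X is equally likely to be any of {1, 2}.
E[X | X < 3] = (1 + 2) / 2 = 3/2.

3/2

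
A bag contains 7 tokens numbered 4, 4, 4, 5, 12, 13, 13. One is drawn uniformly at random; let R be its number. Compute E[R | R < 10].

P(R < 10) = 4/7.
Σ over the event: 4·3/7 + 5·1/7 = 17/7.
E[R | R < 10] = (17/7) / (4/7) = 17/4.

17/4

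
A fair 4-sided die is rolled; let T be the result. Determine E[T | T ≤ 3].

2

Given T ≤ 3, T is equally likely to be any of {1, 2, 3}.
E[T | T ≤ 3] = (1 + 2 + 3) / 3 = 2.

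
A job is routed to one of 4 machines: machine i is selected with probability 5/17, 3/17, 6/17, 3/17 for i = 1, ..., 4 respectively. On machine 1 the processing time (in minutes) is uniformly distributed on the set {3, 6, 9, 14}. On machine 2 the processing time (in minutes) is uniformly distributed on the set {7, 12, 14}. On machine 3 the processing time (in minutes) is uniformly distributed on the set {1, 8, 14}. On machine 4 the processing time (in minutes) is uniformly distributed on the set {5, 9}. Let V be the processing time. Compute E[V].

140/17

E[V | machine 1] = (3+6+9+14)/4 = 8.
E[V | machine 2] = (7+12+14)/3 = 11.
E[V | machine 3] = (1+8+14)/3 = 23/3.
E[V | machine 4] = (5+9)/2 = 7.
E[V] = (5/17)·(8) + (3/17)·(11) + (6/17)·(23/3) + (3/17)·(7) = 140/17.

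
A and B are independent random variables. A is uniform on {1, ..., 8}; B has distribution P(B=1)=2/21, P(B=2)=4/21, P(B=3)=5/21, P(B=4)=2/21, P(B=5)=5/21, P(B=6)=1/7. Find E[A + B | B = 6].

P(B = 6) = 1/7.
Summing (A+B)·P(x,y) over outcomes with B = 6 gives 3/2.
E[A + B | B = 6] = (3/2) / (1/7) = 21/2.

21/2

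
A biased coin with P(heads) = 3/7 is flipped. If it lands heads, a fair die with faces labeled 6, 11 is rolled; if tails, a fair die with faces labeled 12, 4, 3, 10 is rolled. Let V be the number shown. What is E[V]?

109/14

E[V | heads] = (6+11)/2 = 17/2.
E[V | tails] = (12+4+3+10)/4 = 29/4.
By the law of total expectation,
E[V] = (3/7)·(17/2) + (4/7)·(29/4) = 109/14.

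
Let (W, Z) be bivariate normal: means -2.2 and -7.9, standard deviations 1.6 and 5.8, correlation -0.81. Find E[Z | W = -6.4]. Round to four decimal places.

The regression of Z on W has slope ρ·σ_Z/σ_W and passes through (μ_W, μ_Z).
E[Z | W=-6.4] = -7.9 + (-0.81)·(5.8/1.6)·(-6.4 − (-2.2)) = -7.9 + (-2.93625)·(-4.2) = 4.4323.

4.4323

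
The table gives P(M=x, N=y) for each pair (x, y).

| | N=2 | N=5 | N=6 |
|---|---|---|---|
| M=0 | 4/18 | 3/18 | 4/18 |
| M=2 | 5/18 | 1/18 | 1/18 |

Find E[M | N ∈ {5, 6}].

4/9

P(N ∈ {5, 6}) = 1/2.
Σ M·P over the event = 0·(3/18) + 0·(4/18) + 2·(1/18) + 2·(1/18) = 2/9.
E[M | N ∈ {5, 6}] = (2/9) / (1/2) = 4/9.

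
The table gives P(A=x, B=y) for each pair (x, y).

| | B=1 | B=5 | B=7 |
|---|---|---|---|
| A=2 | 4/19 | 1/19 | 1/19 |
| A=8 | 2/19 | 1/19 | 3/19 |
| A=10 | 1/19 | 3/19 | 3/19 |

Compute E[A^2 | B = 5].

368/5

P(B = 5) = 5/19.
Summing A^2·P(A=x,B=y) over the conditioning event gives 368/19.
E[A^2 | B = 5] = (368/19) / (5/19) = 368/5.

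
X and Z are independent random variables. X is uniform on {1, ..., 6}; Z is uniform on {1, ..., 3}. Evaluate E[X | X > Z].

P(X > Z) = 2/3.
Summing X·P(x,y) over outcomes with X > Z gives 53/18.
E[X | X > Z] = (53/18) / (2/3) = 53/12.

53/12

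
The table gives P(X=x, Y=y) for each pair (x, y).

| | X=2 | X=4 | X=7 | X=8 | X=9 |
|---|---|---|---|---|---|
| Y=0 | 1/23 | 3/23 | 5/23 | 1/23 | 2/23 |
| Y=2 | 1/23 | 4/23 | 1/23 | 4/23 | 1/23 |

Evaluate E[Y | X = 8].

8/5

P(X = 8) = 5/23.
Summing Y·P(X=x,Y=y) over the conditioning event gives 8/23.
E[Y | X = 8] = (8/23) / (5/23) = 8/5.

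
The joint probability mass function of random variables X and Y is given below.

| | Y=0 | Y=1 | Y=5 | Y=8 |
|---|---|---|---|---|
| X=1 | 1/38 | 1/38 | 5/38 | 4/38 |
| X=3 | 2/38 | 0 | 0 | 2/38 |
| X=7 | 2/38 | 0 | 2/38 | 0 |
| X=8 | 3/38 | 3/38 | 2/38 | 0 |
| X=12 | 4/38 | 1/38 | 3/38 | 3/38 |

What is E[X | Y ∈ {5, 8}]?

P(Y ∈ {5, 8}) = 21/38.
Summing X·P(X=x,Y=y) over the conditioning event gives 117/38.
E[X | Y ∈ {5, 8}] = (117/38) / (21/38) = 39/7.

39/7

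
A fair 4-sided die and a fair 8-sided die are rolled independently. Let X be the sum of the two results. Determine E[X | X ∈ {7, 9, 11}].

P(X ∈ {7, 9, 11}) = 5/16.
Σ over the event: 7·1/8 + 9·1/8 + 11·1/16 = 43/16.
E[X | X ∈ {7, 9, 11}] = (43/16) / (5/16) = 43/5.

43/5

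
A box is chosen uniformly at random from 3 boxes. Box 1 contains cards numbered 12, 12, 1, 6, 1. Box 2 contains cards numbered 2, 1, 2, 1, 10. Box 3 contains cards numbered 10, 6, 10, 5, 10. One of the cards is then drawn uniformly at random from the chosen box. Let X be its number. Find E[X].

E[X | box 1] = (12+12+1+6+1)/5 = 32/5.
E[X | box 2] = (2+1+2+1+10)/5 = 16/5.
E[X | box 3] = (10+6+10+5+10)/5 = 41/5.
By the law of total expectation,
E[X] = (1/3)·(32/5) + (1/3)·(16/5) + (1/3)·(41/5) = 89/15.

89/15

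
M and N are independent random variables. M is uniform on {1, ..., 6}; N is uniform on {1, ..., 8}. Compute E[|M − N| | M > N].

P(M > N) = 5/16.
Summing |M−N|·P(x,y) over outcomes with M > N gives 35/48.
E[|M − N| | M > N] = (35/48) / (5/16) = 7/3.

7/3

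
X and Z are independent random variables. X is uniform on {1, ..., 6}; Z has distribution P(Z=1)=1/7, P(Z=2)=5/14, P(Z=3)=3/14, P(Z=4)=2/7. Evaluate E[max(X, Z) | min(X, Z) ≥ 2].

17/4

P(min(X, Z) ≥ 2) = 5/7.
Summing max(X,Z)·P(x,y) over outcomes with min(X, Z) ≥ 2 gives 85/28.
E[max(X, Z) | min(X, Z) ≥ 2] = (85/28) / (5/7) = 17/4.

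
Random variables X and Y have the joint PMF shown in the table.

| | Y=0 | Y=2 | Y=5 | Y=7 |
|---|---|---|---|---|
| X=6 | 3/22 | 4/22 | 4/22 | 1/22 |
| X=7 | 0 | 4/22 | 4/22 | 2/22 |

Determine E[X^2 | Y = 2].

85/2

P(Y = 2) = 4/11.
Σ X^2·P over the event = 36·(4/22) + 49·(4/22) = 170/11.
E[X^2 | Y = 2] = (170/11) / (4/11) = 85/2.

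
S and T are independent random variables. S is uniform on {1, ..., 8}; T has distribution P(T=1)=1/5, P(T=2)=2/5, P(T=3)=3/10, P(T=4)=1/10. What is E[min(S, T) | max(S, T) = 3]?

28/15

P(max(S, T) = 3) = 3/16.
Summing min(S,T)·P(x,y) over outcomes with max(S, T) = 3 gives 7/20.
E[min(S, T) | max(S, T) = 3] = (7/20) / (3/16) = 28/15.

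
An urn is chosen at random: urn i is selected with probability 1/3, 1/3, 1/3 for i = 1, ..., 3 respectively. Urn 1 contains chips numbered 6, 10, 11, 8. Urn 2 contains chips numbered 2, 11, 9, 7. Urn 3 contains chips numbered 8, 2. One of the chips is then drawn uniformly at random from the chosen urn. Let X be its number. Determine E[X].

E[X | urn 1] = (6+10+11+8)/4 = 35/4.
E[X | urn 2] = (2+11+9+7)/4 = 29/4.
E[X | urn 3] = (8+2)/2 = 5.
E[X] = (1/3)·(35/4) + (1/3)·(29/4) + (1/3)·(5) = 7.

7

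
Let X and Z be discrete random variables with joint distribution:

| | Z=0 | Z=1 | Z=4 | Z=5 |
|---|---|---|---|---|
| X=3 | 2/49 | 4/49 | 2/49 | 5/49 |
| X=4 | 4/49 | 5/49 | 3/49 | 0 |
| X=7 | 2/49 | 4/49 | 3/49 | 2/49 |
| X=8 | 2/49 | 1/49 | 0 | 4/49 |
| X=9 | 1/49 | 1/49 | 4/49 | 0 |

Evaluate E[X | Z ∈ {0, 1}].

69/13

P(Z ∈ {0, 1}) = 26/49.
Summing X·P(X=x,Z=y) over the conditioning event gives 138/49.
E[X | Z ∈ {0, 1}] = (138/49) / (26/49) = 69/13.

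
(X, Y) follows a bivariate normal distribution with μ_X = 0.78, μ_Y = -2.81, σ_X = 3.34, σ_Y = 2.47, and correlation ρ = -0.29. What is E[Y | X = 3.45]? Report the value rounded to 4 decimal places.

-3.3826

The regression of Y on X has slope ρ·σ_Y/σ_X and passes through (μ_X, μ_Y).
E[Y | X=3.45] = -2.81 + (-0.29)·(2.47/3.34)·(3.45 − (0.78)) = -2.81 + (-0.21446)·(2.67) = -3.3826.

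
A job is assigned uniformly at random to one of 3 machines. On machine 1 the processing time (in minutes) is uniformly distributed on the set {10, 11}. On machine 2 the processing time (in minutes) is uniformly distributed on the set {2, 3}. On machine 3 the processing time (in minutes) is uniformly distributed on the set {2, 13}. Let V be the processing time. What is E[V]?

E[V | machine 1] = (10+11)/2 = 21/2.
E[V | machine 2] = (2+3)/2 = 5/2.
E[V | machine 3] = (2+13)/2 = 15/2.
By the law of total expectation,
E[V] = (1/3)·(21/2) + (1/3)·(5/2) + (1/3)·(15/2) = 41/6.

41/6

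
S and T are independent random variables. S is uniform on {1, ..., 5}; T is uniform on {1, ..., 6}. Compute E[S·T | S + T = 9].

58/3

Outcomes with S + T = 9: (3,6), (4,5), (5,4), each with probability 1/30.
E[S·T | S + T = 9] = (18 + 20 + 20) / 3 = 58/3.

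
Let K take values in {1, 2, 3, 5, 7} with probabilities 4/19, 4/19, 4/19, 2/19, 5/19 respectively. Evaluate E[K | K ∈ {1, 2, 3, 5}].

17/7

P(K ∈ {1, 2, 3, 5}) = 14/19.
Σ over the event: 1·4/19 + 2·4/19 + 3·4/19 + 5·2/19 = 34/19.
E[K | K ∈ {1, 2, 3, 5}] = (34/19) / (14/19) = 17/7.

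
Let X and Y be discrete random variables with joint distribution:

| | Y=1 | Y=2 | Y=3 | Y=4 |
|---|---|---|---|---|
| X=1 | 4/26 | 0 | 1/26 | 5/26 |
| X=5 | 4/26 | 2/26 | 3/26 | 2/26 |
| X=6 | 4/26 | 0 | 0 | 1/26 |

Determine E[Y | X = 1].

P(X = 1) = 5/13.
Σ Y·P over the event = 1·(4/26) + 3·(1/26) + 4·(5/26) = 27/26.
E[Y | X = 1] = (27/26) / (5/13) = 27/10.

27/10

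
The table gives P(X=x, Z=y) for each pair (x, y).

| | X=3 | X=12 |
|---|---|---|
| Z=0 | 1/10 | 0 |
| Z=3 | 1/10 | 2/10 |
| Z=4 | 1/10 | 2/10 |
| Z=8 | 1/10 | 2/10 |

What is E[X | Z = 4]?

P(Z = 4) = 3/10.
Σ X·P over the event = 3·(1/10) + 12·(2/10) = 27/10.
E[X | Z = 4] = (27/10) / (3/10) = 9.

9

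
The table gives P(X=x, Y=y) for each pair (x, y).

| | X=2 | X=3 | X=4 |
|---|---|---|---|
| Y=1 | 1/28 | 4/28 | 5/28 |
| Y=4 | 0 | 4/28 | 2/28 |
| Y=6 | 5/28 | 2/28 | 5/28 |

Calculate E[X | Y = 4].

10/3

P(Y = 4) = 3/14.
Σ X·P over the event = 3·(4/28) + 4·(2/28) = 5/7.
E[X | Y = 4] = (5/7) / (3/14) = 10/3.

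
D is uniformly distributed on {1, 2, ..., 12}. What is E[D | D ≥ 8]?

10

Given D ≥ 8, D is equally likely to be any of {8, 9, 10, 11, 12}.
E[D | D ≥ 8] = (8 + 9 + 10 + 11 + 12) / 5 = 10.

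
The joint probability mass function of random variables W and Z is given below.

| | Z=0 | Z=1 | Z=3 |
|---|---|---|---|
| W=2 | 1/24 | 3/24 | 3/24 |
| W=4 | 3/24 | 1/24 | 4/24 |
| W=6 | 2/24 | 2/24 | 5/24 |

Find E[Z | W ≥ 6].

17/9

P(W ≥ 6) = 3/8.
Summing Z·P(W=x,Z=y) over the conditioning event gives 17/24.
E[Z | W ≥ 6] = (17/24) / (3/8) = 17/9.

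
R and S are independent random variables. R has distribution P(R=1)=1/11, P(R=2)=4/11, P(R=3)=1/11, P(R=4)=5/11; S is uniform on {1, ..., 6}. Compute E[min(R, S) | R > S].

P(R > S) = 7/22.
Summing min(R,S)·P(x,y) over outcomes with R > S gives 37/66.
E[min(R, S) | R > S] = (37/66) / (7/22) = 37/21.

37/21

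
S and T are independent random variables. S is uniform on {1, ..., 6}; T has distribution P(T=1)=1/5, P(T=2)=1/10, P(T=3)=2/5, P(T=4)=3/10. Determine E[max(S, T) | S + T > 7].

95/18

P(S + T > 7) = 3/10.
Summing max(S,T)·P(x,y) over outcomes with S + T > 7 gives 19/12.
E[max(S, T) | S + T > 7] = (19/12) / (3/10) = 95/18.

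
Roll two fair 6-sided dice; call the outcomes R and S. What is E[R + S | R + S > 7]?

28/3

P(R + S > 7) = 5/12.
Summing (R+S)·P(x,y) over outcomes with R + S > 7 gives 35/9.
E[R + S | R + S > 7] = (35/9) / (5/12) = 28/3.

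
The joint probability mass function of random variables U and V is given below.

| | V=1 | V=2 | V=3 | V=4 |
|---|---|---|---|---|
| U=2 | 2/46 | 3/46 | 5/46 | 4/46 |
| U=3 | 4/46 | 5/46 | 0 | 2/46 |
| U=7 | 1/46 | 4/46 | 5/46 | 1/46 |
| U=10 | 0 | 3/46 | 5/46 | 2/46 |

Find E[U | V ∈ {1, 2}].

P(V ∈ {1, 2}) = 11/23.
Σ U·P over the event = 2·(2/46) + 2·(3/46) + 3·(4/46) + 3·(5/46) + 7·(1/46) + 7·(4/46) + 10·(3/46) = 51/23.
E[U | V ∈ {1, 2}] = (51/23) / (11/23) = 51/11.

51/11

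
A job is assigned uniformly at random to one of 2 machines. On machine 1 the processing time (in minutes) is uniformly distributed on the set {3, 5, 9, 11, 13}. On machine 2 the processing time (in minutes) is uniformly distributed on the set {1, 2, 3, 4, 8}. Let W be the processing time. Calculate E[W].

59/10

E[W | machine 1] = (3+5+9+11+13)/5 = 41/5.
E[W | machine 2] = (1+2+3+4+8)/5 = 18/5.
E[W] = (1/2)·(41/5) + (1/2)·(18/5) = 59/10.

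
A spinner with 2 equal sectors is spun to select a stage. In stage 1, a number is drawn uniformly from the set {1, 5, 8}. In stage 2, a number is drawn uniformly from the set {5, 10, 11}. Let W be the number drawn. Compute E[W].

E[W | stage 1] = (1+5+8)/3 = 14/3.
E[W | stage 2] = (5+10+11)/3 = 26/3.
E[W] = (1/2)·(14/3) + (1/2)·(26/3) = 20/3.

20/3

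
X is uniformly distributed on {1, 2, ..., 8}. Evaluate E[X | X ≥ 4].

Given X ≥ 4, X is equally likely to be any of {4, 5, 6, 7, 8}.
E[X | X ≥ 4] = (4 + 5 + 6 + 7 + 8) / 5 = 6.

6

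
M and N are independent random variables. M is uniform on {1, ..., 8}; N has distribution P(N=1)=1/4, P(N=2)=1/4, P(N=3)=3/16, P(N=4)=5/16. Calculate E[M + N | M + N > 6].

P(M + N > 6) = 73/128.
Summing (M+N)·P(x,y) over outcomes with M + N > 6 gives 163/32.
E[M + N | M + N > 6] = (163/32) / (73/128) = 652/73.

652/73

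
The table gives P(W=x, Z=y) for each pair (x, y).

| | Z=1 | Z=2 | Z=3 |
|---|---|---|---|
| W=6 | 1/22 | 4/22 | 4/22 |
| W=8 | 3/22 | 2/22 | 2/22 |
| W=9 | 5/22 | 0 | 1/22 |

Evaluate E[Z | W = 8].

13/7

P(W = 8) = 7/22.
Σ Z·P over the event = 1·(3/22) + 2·(2/22) + 3·(2/22) = 13/22.
E[Z | W = 8] = (13/22) / (7/22) = 13/7.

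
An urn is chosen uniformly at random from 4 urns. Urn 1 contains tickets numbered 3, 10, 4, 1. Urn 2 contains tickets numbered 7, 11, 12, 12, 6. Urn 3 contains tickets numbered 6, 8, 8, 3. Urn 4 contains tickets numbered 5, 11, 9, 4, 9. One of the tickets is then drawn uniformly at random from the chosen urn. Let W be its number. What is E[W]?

E[W | urn 1] = (3+10+4+1)/4 = 9/2.
E[W | urn 2] = (7+11+12+12+6)/5 = 48/5.
E[W | urn 3] = (6+8+8+3)/4 = 25/4.
E[W | urn 4] = (5+11+9+4+9)/5 = 38/5.
E[W] = (1/4)·(9/2) + (1/4)·(48/5) + (1/4)·(25/4) + (1/4)·(38/5) = 559/80.

559/80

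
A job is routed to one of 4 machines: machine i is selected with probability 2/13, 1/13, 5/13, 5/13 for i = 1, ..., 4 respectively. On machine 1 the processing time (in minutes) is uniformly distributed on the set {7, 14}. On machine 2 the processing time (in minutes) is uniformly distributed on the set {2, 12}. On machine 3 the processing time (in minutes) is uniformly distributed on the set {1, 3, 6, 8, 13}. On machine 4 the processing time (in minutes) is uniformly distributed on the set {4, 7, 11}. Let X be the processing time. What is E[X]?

287/39

E[X | machine 1] = (7+14)/2 = 21/2.
E[X | machine 2] = (2+12)/2 = 7.
E[X | machine 3] = (1+3+6+8+13)/5 = 31/5.
E[X | machine 4] = (4+7+11)/3 = 22/3.
E[X] = (2/13)·(21/2) + (1/13)·(7) + (5/13)·(31/5) + (5/13)·(22/3) = 287/39.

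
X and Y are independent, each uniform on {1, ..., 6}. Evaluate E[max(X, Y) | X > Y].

14/3

P(X > Y) = 5/12.
Summing max(X,Y)·P(x,y) over outcomes with X > Y gives 35/18.
E[max(X, Y) | X > Y] = (35/18) / (5/12) = 14/3.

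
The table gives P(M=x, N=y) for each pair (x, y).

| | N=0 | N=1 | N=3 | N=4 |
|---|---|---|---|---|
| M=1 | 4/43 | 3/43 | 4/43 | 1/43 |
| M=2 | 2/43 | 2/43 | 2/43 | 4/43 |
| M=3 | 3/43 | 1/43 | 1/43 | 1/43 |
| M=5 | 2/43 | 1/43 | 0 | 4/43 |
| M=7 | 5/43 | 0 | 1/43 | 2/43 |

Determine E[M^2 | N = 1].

P(N = 1) = 7/43.
Σ M^2·P over the event = 1·(3/43) + 4·(2/43) + 9·(1/43) + 25·(1/43) = 45/43.
E[M^2 | N = 1] = (45/43) / (7/43) = 45/7.

45/7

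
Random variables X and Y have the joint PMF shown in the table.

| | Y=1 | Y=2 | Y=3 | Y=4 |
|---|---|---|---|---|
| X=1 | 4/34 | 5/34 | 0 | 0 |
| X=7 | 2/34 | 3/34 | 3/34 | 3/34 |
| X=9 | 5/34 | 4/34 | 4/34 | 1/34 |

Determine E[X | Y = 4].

15/2

P(Y = 4) = 2/17.
Summing X·P(X=x,Y=y) over the conditioning event gives 15/17.
E[X | Y = 4] = (15/17) / (2/17) = 15/2.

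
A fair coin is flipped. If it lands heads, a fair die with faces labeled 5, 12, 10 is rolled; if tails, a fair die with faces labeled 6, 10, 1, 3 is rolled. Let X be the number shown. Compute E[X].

7

E[X | heads] = (5+12+10)/3 = 9.
E[X | tails] = (6+10+1+3)/4 = 5.
E[X] = (1/2)·(9) + (1/2)·(5) = 7.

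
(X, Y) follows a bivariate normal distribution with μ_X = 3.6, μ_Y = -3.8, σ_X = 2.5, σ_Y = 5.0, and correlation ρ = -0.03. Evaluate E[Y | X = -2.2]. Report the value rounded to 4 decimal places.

-3.4520

The regression of Y on X has slope ρ·σ_Y/σ_X and passes through (μ_X, μ_Y).
E[Y | X=-2.2] = -3.8 + (-0.03)·(5.0/2.5)·(-2.2 − (3.6)) = -3.8 + (-0.06)·(-5.8) = -3.4520.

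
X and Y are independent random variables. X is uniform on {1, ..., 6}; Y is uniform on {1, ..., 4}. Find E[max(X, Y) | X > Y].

32/7

P(X > Y) = 7/12.
Summing max(X,Y)·P(x,y) over outcomes with X > Y gives 8/3.
E[max(X, Y) | X > Y] = (8/3) / (7/12) = 32/7.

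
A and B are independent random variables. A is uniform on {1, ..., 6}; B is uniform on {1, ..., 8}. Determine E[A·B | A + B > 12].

Outcomes with A + B > 12: (5,8), (6,7), (6,8), each with probability 1/48.
E[A·B | A + B > 12] = (40 + 42 + 48) / 3 = 130/3.

130/3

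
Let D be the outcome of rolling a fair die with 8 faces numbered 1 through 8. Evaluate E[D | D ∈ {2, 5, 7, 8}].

P(D ∈ {2, 5, 7, 8}) = 1/2.
Σ over the event: 2·1/8 + 5·1/8 + 7·1/8 + 8·1/8 = 11/4.
E[D | D ∈ {2, 5, 7, 8}] = (11/4) / (1/2) = 11/2.

11/2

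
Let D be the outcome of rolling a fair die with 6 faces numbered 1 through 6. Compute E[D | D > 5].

6

Given D > 5, D is equally likely to be any of {6}.
E[D | D > 5] = (6) / 1 = 6.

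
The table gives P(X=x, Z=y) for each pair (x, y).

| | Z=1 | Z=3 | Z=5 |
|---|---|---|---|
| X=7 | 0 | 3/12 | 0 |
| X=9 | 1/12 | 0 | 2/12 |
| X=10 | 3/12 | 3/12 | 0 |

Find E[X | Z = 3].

P(Z = 3) = 1/2.
Σ X·P over the event = 7·(3/12) + 10·(3/12) = 17/4.
E[X | Z = 3] = (17/4) / (1/2) = 17/2.

17/2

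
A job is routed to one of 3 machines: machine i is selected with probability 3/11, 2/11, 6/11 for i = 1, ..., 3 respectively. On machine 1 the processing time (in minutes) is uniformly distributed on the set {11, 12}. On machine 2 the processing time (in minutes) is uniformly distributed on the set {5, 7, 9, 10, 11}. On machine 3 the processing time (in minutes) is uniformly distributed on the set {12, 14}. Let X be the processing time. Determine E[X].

E[X | machine 1] = (11+12)/2 = 23/2.
E[X | machine 2] = (5+7+9+10+11)/5 = 42/5.
E[X | machine 3] = (12+14)/2 = 13.
By the law of total expectation,
E[X] = (3/11)·(23/2) + (2/11)·(42/5) + (6/11)·(13) = 1293/110.

1293/110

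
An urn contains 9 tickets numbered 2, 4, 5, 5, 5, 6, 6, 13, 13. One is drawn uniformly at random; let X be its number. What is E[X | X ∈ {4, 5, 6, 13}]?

P(X ∈ {4, 5, 6, 13}) = 8/9.
Σ over the event: 4·1/9 + 5·1/3 + 6·2/9 + 13·2/9 = 19/3.
E[X | X ∈ {4, 5, 6, 13}] = (19/3) / (8/9) = 57/8.

57/8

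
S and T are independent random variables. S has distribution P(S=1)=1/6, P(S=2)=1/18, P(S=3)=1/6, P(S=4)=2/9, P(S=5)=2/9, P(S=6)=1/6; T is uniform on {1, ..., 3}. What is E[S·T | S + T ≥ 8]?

15

P(S + T ≥ 8) = 5/27.
Summing ST·P(x,y) over outcomes with S + T ≥ 8 gives 25/9.
E[S·T | S + T ≥ 8] = (25/9) / (5/27) = 15.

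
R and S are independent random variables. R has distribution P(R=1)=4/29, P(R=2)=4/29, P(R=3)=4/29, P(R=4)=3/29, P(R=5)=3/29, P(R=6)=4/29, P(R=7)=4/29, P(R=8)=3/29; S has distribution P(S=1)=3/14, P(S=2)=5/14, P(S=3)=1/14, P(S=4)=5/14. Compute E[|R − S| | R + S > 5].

863/273

P(R + S > 5) = 39/58.
Summing |R−S|·P(x,y) over outcomes with R + S > 5 gives 863/406.
E[|R − S| | R + S > 5] = (863/406) / (39/58) = 863/273.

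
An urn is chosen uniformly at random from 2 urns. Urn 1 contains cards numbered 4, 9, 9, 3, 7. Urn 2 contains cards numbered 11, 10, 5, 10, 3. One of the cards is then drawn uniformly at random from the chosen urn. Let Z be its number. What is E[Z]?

E[Z | urn 1] = (4+9+9+3+7)/5 = 32/5.
E[Z | urn 2] = (11+10+5+10+3)/5 = 39/5.
By the law of total expectation,
E[Z] = (1/2)·(32/5) + (1/2)·(39/5) = 71/10.

71/10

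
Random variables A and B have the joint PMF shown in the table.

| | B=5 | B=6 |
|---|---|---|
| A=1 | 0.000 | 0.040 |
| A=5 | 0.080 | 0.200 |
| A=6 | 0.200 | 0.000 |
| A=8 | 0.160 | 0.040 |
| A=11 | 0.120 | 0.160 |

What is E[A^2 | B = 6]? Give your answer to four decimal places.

61.2727

P(B = 6) = 0.440.
Σ A^2·P over the event = 1·(0.040) + 25·(0.200) + 64·(0.040) + 121·(0.160) = 26.960.
E[A^2 | B = 6] = (26.960) / (0.440) = 61.2727.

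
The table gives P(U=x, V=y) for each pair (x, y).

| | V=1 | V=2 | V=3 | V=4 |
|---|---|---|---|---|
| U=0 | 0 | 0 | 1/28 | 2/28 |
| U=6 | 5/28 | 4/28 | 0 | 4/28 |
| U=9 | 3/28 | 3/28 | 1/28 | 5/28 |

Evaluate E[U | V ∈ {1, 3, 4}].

P(V ∈ {1, 3, 4}) = 3/4.
Σ U·P over the event = 0·(1/28) + 0·(2/28) + 6·(5/28) + 6·(4/28) + 9·(3/28) + 9·(1/28) + 9·(5/28) = 135/28.
E[U | V ∈ {1, 3, 4}] = (135/28) / (3/4) = 45/7.

45/7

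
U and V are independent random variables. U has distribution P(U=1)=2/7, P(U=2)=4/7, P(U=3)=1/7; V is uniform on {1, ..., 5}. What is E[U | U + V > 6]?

7/3

P(U + V > 6) = 6/35.
Summing U·P(x,y) over outcomes with U + V > 6 gives 2/5.
E[U | U + V > 6] = (2/5) / (6/35) = 7/3.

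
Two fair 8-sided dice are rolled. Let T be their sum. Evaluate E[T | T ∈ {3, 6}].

P(T ∈ {3, 6}) = 7/64.
Σ over the event: 3·1/32 + 6·5/64 = 9/16.
E[T | T ∈ {3, 6}] = (9/16) / (7/64) = 36/7.

36/7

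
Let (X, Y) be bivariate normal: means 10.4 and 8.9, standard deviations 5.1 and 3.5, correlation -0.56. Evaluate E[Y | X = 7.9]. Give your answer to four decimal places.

For a bivariate normal, E[Y | X=x] = μ_Y + ρ·(σ_Y/σ_X)·(x − μ_X).
E[Y | X=7.9] = 8.9 + (-0.56)·(3.5/5.1)·(7.9 − (10.4)) = 8.9 + (-0.38431)·(-2.5) = 9.8608.

9.8608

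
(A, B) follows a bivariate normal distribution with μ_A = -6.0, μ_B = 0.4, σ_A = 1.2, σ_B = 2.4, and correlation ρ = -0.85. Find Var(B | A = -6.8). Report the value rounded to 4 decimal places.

For a bivariate normal, Var(B | A=x) = σ_B²(1 − ρ²).
Var(B | A=-6.8) = (2.4)²·(1 − (-0.85)²) = 5.76·0.2775 = 1.5984.

1.5984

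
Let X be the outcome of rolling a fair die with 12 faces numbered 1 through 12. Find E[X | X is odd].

6

Given X is odd, X is equally likely to be any of {1, 3, 5, 7, 9, 11}.
E[X | X is odd] = (1 + 3 + 5 + 7 + 9 + 11) / 6 = 6.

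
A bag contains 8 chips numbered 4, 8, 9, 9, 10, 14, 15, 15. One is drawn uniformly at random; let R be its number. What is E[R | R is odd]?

12

P(R is odd) = 1/2.
Σ over the event: 9·1/4 + 15·1/4 = 6.
E[R | R is odd] = (6) / (1/2) = 12.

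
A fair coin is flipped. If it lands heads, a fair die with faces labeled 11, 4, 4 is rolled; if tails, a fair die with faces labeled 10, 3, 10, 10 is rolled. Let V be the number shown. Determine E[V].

E[V | heads] = (11+4+4)/3 = 19/3.
E[V | tails] = (10+3+10+10)/4 = 33/4.
E[V] = (1/2)·(19/3) + (1/2)·(33/4) = 175/24.

175/24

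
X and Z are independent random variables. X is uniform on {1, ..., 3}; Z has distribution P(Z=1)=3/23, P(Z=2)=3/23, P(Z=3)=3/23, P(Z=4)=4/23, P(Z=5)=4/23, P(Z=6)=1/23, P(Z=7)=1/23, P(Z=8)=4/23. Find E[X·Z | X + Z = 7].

P(X + Z = 7) = 3/23.
Summing XZ·P(x,y) over outcomes with X + Z = 7 gives 94/69.
E[X·Z | X + Z = 7] = (94/69) / (3/23) = 94/9.

94/9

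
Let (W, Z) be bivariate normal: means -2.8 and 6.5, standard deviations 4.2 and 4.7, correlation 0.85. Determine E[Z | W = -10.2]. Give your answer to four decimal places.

-0.5388

For a bivariate normal, E[Z | W=x] = μ_Z + ρ·(σ_Z/σ_W)·(x − μ_W).
E[Z | W=-10.2] = 6.5 + (0.85)·(4.7/4.2)·(-10.2 − (-2.8)) = 6.5 + (0.95119)·(-7.4) = -0.5388.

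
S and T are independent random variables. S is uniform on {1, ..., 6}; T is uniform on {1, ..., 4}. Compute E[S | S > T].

32/7

P(S > T) = 7/12.
Summing S·P(x,y) over outcomes with S > T gives 8/3.
E[S | S > T] = (8/3) / (7/12) = 32/7.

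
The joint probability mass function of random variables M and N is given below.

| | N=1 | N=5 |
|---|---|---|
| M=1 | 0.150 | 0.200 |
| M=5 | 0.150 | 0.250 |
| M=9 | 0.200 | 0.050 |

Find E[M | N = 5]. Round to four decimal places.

3.8000

P(N = 5) = 0.500.
Σ M·P over the event = 1·(0.200) + 5·(0.250) + 9·(0.050) = 1.900.
E[M | N = 5] = (1.900) / (0.500) = 3.8000.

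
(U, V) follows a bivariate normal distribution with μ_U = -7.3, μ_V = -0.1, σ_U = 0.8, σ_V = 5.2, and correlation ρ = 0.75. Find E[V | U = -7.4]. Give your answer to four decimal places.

The regression of V on U has slope ρ·σ_V/σ_U and passes through (μ_U, μ_V).
E[V | U=-7.4] = -0.1 + (0.75)·(5.2/0.8)·(-7.4 − (-7.3)) = -0.1 + (4.875)·(-0.1) = -0.5875.

-0.5875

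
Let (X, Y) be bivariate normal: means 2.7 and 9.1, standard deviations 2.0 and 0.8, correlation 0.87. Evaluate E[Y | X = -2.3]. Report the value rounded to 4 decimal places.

7.3600

The regression of Y on X has slope ρ·σ_Y/σ_X and passes through (μ_X, μ_Y).
E[Y | X=-2.3] = 9.1 + (0.87)·(0.8/2.0)·(-2.3 − (2.7)) = 9.1 + (0.348)·(-5) = 7.3600.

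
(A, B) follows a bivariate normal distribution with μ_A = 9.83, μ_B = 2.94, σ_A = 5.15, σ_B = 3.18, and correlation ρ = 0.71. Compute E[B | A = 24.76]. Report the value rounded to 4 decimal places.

9.4854

E[B | A=x] = μ_B + ρ(σ_B/σ_A)(x − μ_A) for jointly normal variables.
E[B | A=24.76] = 2.94 + (0.71)·(3.18/5.15)·(24.76 − (9.83)) = 2.94 + (0.438408)·(14.93) = 9.4854.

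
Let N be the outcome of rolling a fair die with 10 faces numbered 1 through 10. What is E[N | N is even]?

6

Given N is even, N is equally likely to be any of {2, 4, 6, 8, 10}.
E[N | N is even] = (2 + 4 + 6 + 8 + 10) / 5 = 6.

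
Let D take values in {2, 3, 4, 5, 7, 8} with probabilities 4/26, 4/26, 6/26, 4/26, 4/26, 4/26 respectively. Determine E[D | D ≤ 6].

P(D ≤ 6) = 9/13.
Σ over the event: 2·2/13 + 3·2/13 + 4·3/13 + 5·2/13 = 32/13.
E[D | D ≤ 6] = (32/13) / (9/13) = 32/9.

32/9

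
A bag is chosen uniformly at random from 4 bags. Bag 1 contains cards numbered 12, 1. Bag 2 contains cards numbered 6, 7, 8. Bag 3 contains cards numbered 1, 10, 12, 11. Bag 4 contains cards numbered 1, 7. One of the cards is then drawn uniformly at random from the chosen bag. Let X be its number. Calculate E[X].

13/2

E[X | bag 1] = (12+1)/2 = 13/2.
E[X | bag 2] = (6+7+8)/3 = 7.
E[X | bag 3] = (1+10+12+11)/4 = 17/2.
E[X | bag 4] = (1+7)/2 = 4.
By the law of total expectation,
E[X] = (1/4)·(13/2) + (1/4)·(7) + (1/4)·(17/2) + (1/4)·(4) = 13/2.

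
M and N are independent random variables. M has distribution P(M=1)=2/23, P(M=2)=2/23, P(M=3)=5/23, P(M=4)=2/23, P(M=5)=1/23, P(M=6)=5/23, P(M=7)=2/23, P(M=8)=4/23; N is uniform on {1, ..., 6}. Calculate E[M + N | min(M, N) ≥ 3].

379/38

P(min(M, N) ≥ 3) = 38/69.
Summing (M+N)·P(x,y) over outcomes with min(M, N) ≥ 3 gives 379/69.
E[M + N | min(M, N) ≥ 3] = (379/69) / (38/69) = 379/38.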